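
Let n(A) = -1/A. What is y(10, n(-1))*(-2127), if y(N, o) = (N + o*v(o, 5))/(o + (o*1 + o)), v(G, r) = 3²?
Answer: -13471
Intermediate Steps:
v(G, r) = 9
y(N, o) = (N + 9*o)/(3*o) (y(N, o) = (N + o*9)/(o + (o*1 + o)) = (N + 9*o)/(o + (o + o)) = (N + 9*o)/(o + 2*o) = (N + 9*o)/((3*o)) = (N + 9*o)*(1/(3*o)) = (N + 9*o)/(3*o))
y(10, n(-1))*(-2127) = (3 + (⅓)*10/(-1/(-1)))*(-2127) = (3 + (⅓)*10/(-1*(-1)))*(-2127) = (3 + (⅓)*10/1)*(-2127) = (3 + (⅓)*10*1)*(-2127) = (3 + 10/3)*(-2127) = (19/3)*(-2127) = -13471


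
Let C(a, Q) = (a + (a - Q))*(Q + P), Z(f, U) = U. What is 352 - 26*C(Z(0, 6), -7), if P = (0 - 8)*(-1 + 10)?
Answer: 39378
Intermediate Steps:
P = -72 (P = -8*9 = -72)
C(a, Q) = (-72 + Q)*(-Q + 2*a) (C(a, Q) = (a + (a - Q))*(Q - 72) = (-Q + 2*a)*(-72 + Q) = (-72 + Q)*(-Q + 2*a))
352 - 26*C(Z(0, 6), -7) = 352 - 26*(-1*(-7)² - 144*6 + 72*(-7) + 2*(-7)*6) = 352 - 26*(-1*49 - 864 - 504 - 84) = 352 - 26*(-49 - 864 - 504 - 84) = 352 - 26*(-1501) = 352 + 39026 = 39378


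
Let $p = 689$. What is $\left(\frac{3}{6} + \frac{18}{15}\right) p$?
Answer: $\frac{11713}{10} \approx 1171.3$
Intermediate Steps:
$\left(\frac{3}{6} + \frac{18}{15}\right) p = \left(\frac{3}{6} + \frac{18}{15}\right) 689 = \left(3 \cdot \frac{1}{6} + 18 \cdot \frac{1}{15}\right) 689 = \left(\frac{1}{2} + \frac{6}{5}\right) 689 = \frac{17}{10} \cdot 689 = \frac{11713}{10}$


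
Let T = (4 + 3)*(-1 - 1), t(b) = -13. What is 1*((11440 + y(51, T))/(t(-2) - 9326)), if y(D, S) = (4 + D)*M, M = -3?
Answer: -1025/849 ≈ -1.2073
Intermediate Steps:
T = -14 (T = 7*(-2) = -14)
y(D, S) = -12 - 3*D (y(D, S) = (4 + D)*(-3) = -12 - 3*D)
1*((11440 + y(51, T))/(t(-2) - 9326)) = 1*((11440 + (-12 - 3*51))/(-13 - 9326)) = 1*((11440 + (-12 - 153))/(-9339)) = 1*((11440 - 165)*(-1/9339)) = 1*(11275*(-1/9339)) = 1*(-1025/849) = -1025/849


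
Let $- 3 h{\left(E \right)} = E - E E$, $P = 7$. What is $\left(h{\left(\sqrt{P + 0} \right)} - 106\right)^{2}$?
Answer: $\frac{96728}{9} + \frac{622 \sqrt{7}}{9} \approx 10930.0$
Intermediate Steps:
$h{\left(E \right)} = - \frac{E}{3} + \frac{E^{2}}{3}$ ($h{\left(E \right)} = - \frac{E - E E}{3} = - \frac{E - E^{2}}{3} = - \frac{E}{3} + \frac{E^{2}}{3}$)
$\left(h{\left(\sqrt{P + 0} \right)} - 106\right)^{2} = \left(\frac{\sqrt{7 + 0} \left(-1 + \sqrt{7 + 0}\right)}{3} - 106\right)^{2} = \left(\frac{\sqrt{7} \left(-1 + \sqrt{7}\right)}{3} - 106\right)^{2} = \left(-106 + \frac{\sqrt{7} \left(-1 + \sqrt{7}\right)}{3}\right)^{2}$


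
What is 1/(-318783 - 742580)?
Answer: -1/1061363 ≈ -9.4218e-7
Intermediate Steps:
1/(-318783 - 742580) = 1/(-1061363) = -1/1061363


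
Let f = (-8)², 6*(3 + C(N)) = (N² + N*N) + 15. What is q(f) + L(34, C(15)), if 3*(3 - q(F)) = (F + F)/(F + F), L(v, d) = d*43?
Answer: 19237/6 ≈ 3206.2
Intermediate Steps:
C(N) = -½ + N²/3 (C(N) = -3 + ((N² + N*N) + 15)/6 = -3 + ((N² + N²) + 15)/6 = -3 + (2*N² + 15)/6 = -3 + (15 + 2*N²)/6 = -3 + (5/2 + N²/3) = -½ + N²/3)
L(v, d) = 43*d
f = 64
q(F) = 8/3 (q(F) = 3 - (F + F)/(3*(F + F)) = 3 - 2*F/(3*(2*F)) = 3 - 2*F*1/(2*F)/3 = 3 - ⅓*1 = 3 - ⅓ = 8/3)
q(f) + L(34, C(15)) = 8/3 + 43*(-½ + (⅓)*15²) = 8/3 + 43*(-½ + (⅓)*225) = 8/3 + 43*(-½ + 75) = 8/3 + 43*(149/2) = 8/3 + 6407/2 = 19237/6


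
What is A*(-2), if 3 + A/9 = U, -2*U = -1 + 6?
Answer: 99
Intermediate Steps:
U = -5/2 (U = -(-1 + 6)/2 = -½*5 = -5/2 ≈ -2.5000)
A = -99/2 (A = -27 + 9*(-5/2) = -27 - 45/2 = -99/2 ≈ -49.500)
A*(-2) = -99/2*(-2) = 99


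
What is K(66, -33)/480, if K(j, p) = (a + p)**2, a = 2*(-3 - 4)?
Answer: 2209/480 ≈ 4.6021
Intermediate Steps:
a = -14 (a = 2*(-7) = -14)
K(j, p) = (-14 + p)**2
K(66, -33)/480 = (-14 - 33)**2/480 = (-47)**2*(1/480) = 2209*(1/480) = 2209/480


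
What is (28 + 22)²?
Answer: 2500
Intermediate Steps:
(28 + 22)² = 50² = 2500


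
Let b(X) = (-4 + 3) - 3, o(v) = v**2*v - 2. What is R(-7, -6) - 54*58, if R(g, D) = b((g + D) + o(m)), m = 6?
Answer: -3136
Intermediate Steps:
o(v) = -2 + v**3 (o(v) = v**3 - 2 = -2 + v**3)
b(X) = -4 (b(X) = -1 - 3 = -4)
R(g, D) = -4
R(-7, -6) - 54*58 = -4 - 54*58 = -4 - 3132 = -3136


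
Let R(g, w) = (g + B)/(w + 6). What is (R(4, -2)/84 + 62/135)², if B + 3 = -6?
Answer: 45144961/228614400 ≈ 0.19747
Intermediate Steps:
B = -9 (B = -3 - 6 = -9)
R(g, w) = (-9 + g)/(6 + w) (R(g, w) = (g - 9)/(w + 6) = (-9 + g)/(6 + w))
(R(4, -2)/84 + 62/135)² = (((-9 + 4)/(6 - 2))/84 + 62/135)² = ((-5/4)*(1/84) + 62*(1/135))² = (((¼)*(-5))*(1/84) + 62/135)² = (-5/4*1/84 + 62/135)² = (-5/336 + 62/135)² = (6719/15120)² = 45144961/228614400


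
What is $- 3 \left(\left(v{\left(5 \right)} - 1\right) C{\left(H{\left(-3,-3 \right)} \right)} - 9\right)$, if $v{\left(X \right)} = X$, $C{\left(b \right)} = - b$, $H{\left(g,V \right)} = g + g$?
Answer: $-45$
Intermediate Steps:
$H{\left(g,V \right)} = 2 g$
$- 3 \left(\left(v{\left(5 \right)} - 1\right) C{\left(H{\left(-3,-3 \right)} \right)} - 9\right) = - 3 \left(\left(5 - 1\right) \left(- 2 \left(-3\right)\right) - 9\right) = - 3 \left(4 \left(\left(-1\right) \left(-6\right)\right) - 9\right) = - 3 \left(4 \cdot 6 - 9\right) = - 3 \left(24 - 9\right) = \left(-3\right) 15 = -45$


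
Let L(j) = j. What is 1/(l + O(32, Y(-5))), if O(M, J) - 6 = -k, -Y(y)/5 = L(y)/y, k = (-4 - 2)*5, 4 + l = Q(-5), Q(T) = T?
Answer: 1/27 ≈ 0.037037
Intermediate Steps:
l = -9 (l = -4 - 5 = -9)
k = -30 (k = -6*5 = -30)
Y(y) = -5 (Y(y) = -5*y/y = -5*1 = -5)
O(M, J) = 36 (O(M, J) = 6 - 1*(-30) = 6 + 30 = 36)
1/(l + O(32, Y(-5))) = 1/(-9 + 36) = 1/27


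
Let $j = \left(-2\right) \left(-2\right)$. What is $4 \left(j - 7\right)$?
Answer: $-12$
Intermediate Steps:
$j = 4$
$4 \left(j - 7\right) = 4 \left(4 - 7\right) = 4 \left(-3\right) = -12$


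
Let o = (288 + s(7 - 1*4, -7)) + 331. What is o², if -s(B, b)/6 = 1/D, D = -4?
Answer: 1540081/4 ≈ 3.8502e+5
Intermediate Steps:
s(B, b) = 3/2 (s(B, b) = -6/(-4) = -6*(-¼) = 3/2)
o = 1241/2 (o = (288 + 3/2) + 331 = 579/2 + 331 = 1241/2 ≈ 620.50)
o² = (1241/2)² = 1540081/4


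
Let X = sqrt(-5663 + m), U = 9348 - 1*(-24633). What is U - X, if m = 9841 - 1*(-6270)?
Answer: 33981 - 4*sqrt(653) ≈ 33879.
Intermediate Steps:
U = 33981 (U = 9348 + 24633 = 33981)
m = 16111 (m = 9841 + 6270 = 16111)
X = 4*sqrt(653) (X = sqrt(-5663 + 16111) = sqrt(10448) = 4*sqrt(653) ≈ 102.22)
U - X = 33981 - 4*sqrt(653)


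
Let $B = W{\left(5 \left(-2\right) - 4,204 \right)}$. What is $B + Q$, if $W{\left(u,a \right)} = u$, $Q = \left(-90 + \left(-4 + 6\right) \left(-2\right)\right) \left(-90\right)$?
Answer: $8446$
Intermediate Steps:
$Q = 8460$ ($Q = \left(-90 + 2 \left(-2\right)\right) \left(-90\right) = \left(-90 - 4\right) \left(-90\right) = \left(-94\right) \left(-90\right) = 8460$)
$B = -14$ ($B = 5 \left(-2\right) - 4 = -10 - 4 = -14$)
$B + Q = -14 + 8460 = 8446$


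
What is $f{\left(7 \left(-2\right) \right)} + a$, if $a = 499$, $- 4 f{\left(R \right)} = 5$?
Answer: $\frac{1991}{4} \approx 497.75$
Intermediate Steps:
$f{\left(R \right)} = - \frac{5}{4}$ ($f{\left(R \right)} = \left(- \frac{1}{4}\right) 5 = - \frac{5}{4}$)
$f{\left(7 \left(-2\right) \right)} + a = - \frac{5}{4} + 499 = \frac{1991}{4}$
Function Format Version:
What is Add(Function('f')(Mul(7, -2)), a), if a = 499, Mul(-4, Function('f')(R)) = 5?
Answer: Rational(1991, 4) ≈ 497.75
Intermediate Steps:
Function('f')(R) = Rational(-5, 4) (Function('f')(R) = Mul(Rational(-1, 4), 5) = Rational(-5, 4))
Add(Function('f')(Mul(7, -2)), a) = Add(Rational(-5, 4), 499) = Rational(1991, 4)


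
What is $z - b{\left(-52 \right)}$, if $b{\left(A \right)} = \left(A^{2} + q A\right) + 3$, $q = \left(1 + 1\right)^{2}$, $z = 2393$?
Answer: $-106$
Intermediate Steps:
$q = 4$ ($q = 2^{2} = 4$)
$b{\left(A \right)} = 3 + A^{2} + 4 A$ ($b{\left(A \right)} = \left(A^{2} + 4 A\right) + 3 = 3 + A^{2} + 4 A$)
$z - b{\left(-52 \right)} = 2393 - \left(3 + \left(-52\right)^{2} + 4 \left(-52\right)\right) = 2393 - \left(3 + 2704 - 208\right) = 2393 - 2499 = -106$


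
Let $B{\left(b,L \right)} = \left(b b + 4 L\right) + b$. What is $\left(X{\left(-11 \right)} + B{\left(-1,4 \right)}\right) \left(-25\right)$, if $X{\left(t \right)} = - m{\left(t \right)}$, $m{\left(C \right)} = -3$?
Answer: $-475$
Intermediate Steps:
$B{\left(b,L \right)} = b + b^{2} + 4 L$ ($B{\left(b,L \right)} = \left(b^{2} + 4 L\right) + b = b + b^{2} + 4 L$)
$X{\left(t \right)} = 3$ ($X{\left(t \right)} = \left(-1\right) \left(-3\right) = 3$)
$\left(X{\left(-11 \right)} + B{\left(-1,4 \right)}\right) \left(-25\right) = \left(3 + \left(-1 + \left(-1\right)^{2} + 4 \cdot 4\right)\right) \left(-25\right) = \left(3 + \left(-1 + 1 + 16\right)\right) \left(-25\right) = \left(3 + 16\right) \left(-25\right) = 19 \left(-25\right) = -475$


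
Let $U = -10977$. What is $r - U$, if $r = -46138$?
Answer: $-35161$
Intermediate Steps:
$r - U = -46138 - -10977 = -46138 + 10977 = -35161$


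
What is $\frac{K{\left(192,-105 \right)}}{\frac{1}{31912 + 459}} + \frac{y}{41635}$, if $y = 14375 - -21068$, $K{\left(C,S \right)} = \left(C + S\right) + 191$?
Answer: $\frac{374679146073}{41635} \approx 8.9991 \cdot 10^{6}$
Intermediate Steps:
$K{\left(C,S \right)} = 191 + C + S$
$y = 35443$ ($y = 14375 + 21068 = 35443$)
$\frac{K{\left(192,-105 \right)}}{\frac{1}{31912 + 459}} + \frac{y}{41635} = \frac{191 + 192 - 105}{\frac{1}{31912 + 459}} + \frac{35443}{41635} = \frac{278}{\frac{1}{32371}} + 35443 \cdot \frac{1}{41635} = 278 \frac{1}{\frac{1}{32371}} + \frac{35443}{41635} = 278 \cdot 32371 + \frac{35443}{41635} = 8999138 + \frac{35443}{41635} = \frac{374679146073}{41635}$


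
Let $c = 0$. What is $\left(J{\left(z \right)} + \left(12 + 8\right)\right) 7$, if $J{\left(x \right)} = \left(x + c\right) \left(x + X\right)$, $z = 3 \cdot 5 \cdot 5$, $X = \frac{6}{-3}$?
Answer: $38465$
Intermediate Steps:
$X = -2$ ($X = 6 \left(- \frac{1}{3}\right) = -2$)
$z = 75$ ($z = 3 \cdot 25 = 75$)
$J{\left(x \right)} = x \left(-2 + x\right)$ ($J{\left(x \right)} = \left(x + 0\right) \left(x - 2\right) = x \left(-2 + x\right)$)
$\left(J{\left(z \right)} + \left(12 + 8\right)\right) 7 = \left(75 \left(-2 + 75\right) + \left(12 + 8\right)\right) 7 = \left(75 \cdot 73 + 20\right) 7 = \left(5475 + 20\right) 7 = 5495 \cdot 7 = 38465$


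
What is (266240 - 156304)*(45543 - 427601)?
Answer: -42001928288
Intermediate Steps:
(266240 - 156304)*(45543 - 427601) = 109936*(-382058) = -42001928288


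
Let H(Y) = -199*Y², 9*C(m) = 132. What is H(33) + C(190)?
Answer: -650089/3 ≈ -2.1670e+5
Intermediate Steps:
C(m) = 44/3 (C(m) = (⅑)*132 = 44/3)
H(33) + C(190) = -199*33² + 44/3 = -199*1089 + 44/3 = -216711 + 44/3 = -650089/3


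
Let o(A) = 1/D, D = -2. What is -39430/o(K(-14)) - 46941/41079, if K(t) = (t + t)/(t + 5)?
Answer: 1079814333/13693 ≈ 78859.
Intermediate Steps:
K(t) = 2*t/(5 + t) (K(t) = (2*t)/(5 + t) = 2*t/(5 + t))
o(A) = -½ (o(A) = 1/(-2) = -½)
-39430/o(K(-14)) - 46941/41079 = -39430/(-½) - 46941/41079 = -39430*(-2) - 46941*1/41079 = 78860 - 15647/13693 = 1079814333/13693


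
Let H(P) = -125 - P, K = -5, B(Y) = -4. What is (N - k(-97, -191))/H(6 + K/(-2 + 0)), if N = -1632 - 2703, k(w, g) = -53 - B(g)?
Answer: 8572/267 ≈ 32.105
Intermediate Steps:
k(w, g) = -49 (k(w, g) = -53 - 1*(-4) = -53 + 4 = -49)
N = -4335
(N - k(-97, -191))/H(6 + K/(-2 + 0)) = (-4335 - 1*(-49))/(-125 - (6 - 5/(-2 + 0))) = (-4335 + 49)/(-125 - (6 - 5/(-2))) = -4286/(-125 - (6 - 5*(-½))) = -4286/(-125 - (6 + 5/2)) = -4286/(-125 - 1*17/2) = -4286/(-125 - 17/2) = -4286/(-267/2) = -4286*(-2/267) = 8572/267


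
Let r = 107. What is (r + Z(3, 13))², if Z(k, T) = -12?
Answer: 9025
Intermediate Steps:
(r + Z(3, 13))² = (107 - 12)² = 95² = 9025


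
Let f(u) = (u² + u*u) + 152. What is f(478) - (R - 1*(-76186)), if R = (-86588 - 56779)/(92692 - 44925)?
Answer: 18196217745/47767 ≈ 3.8094e+5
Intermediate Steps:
f(u) = 152 + 2*u² (f(u) = (u² + u²) + 152 = 2*u² + 152 = 152 + 2*u²)
R = -143367/47767 ≈ -3.0014
f(478) - (R - 1*(-76186)) = (152 + 2*478²) - (-143367/47767 - 1*(-76186)) = (152 + 2*228484) - (-143367/47767 + 76186) = (152 + 456968) - 1*3639033295/47767 = 457120 - 3639033295/47767 = 18196217745/47767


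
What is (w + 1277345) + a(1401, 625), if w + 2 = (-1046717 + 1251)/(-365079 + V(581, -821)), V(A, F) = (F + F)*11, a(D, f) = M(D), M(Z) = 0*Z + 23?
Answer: 489412332072/383141 ≈ 1.2774e+6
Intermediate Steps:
M(Z) = 23 (M(Z) = 0 + 23 = 23)
a(D, f) = 23
V(A, F) = 22*F (V(A, F) = (2*F)*11 = 22*F)
w = 279184/383141 (w = -2 + (-1046717 + 1251)/(-365079 + 22*(-821)) = -2 - 1045466/(-365079 - 18062) = -2 - 1045466/(-383141) = -2 - 1045466*(-1/383141) = -2 + 1045466/383141 = 279184/383141 ≈ 0.72867)
(w + 1277345) + a(1401, 625) = (279184/383141 + 1277345) + 23 = 489403519829/383141 + 23 = 489412332072/383141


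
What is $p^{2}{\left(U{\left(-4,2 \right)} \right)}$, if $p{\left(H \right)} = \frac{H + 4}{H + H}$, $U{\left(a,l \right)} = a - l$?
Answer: $\frac{1}{36} \approx 0.027778$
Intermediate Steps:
$p{\left(H \right)} = \frac{4 + H}{2 H}$
$p^{2}{\left(U{\left(-4,2 \right)} \right)} = \left(\frac{4 - 6}{2 \left(-4 - 2\right)}\right)^{2} = \left(\frac{4 - 6}{2 \left(-6\right)}\right)^{2} = \left(\frac{1}{2} \left(- \frac{1}{6}\right) \left(-2\right)\right)^{2} = \left(\frac{1}{6}\right)^{2} = \frac{1}{36}$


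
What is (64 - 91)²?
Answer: 729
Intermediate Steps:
(64 - 91)² = (-27)² = 729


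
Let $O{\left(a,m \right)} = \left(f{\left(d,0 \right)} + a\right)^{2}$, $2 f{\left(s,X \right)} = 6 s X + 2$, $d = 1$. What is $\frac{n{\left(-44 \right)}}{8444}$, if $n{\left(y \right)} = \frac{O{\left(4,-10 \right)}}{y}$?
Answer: $- \frac{25}{371536} \approx -6.7288 \cdot 10^{-5}$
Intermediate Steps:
$f{\left(s,X \right)} = 1 + 3 X s$ ($f{\left(s,X \right)} = \frac{6 s X + 2}{2} = \frac{6 X s + 2}{2} = \frac{2 + 6 X s}{2} = 1 + 3 X s$)
$O{\left(a,m \right)} = \left(1 + a\right)^{2}$ ($O{\left(a,m \right)} = \left(\left(1 + 3 \cdot 0 \cdot 1\right) + a\right)^{2} = \left(\left(1 + 0\right) + a\right)^{2} = \left(1 + a\right)^{2}$)
$n{\left(y \right)} = \frac{25}{y}$ ($n{\left(y \right)} = \frac{\left(1 + 4\right)^{2}}{y} = \frac{5^{2}}{y} = \frac{25}{y}$)
$\frac{n{\left(-44 \right)}}{8444} = \frac{25 \frac{1}{-44}}{8444} = 25 \left(- \frac{1}{44}\right) \frac{1}{8444} = \left(- \frac{25}{44}\right) \frac{1}{8444} = - \frac{25}{371536}$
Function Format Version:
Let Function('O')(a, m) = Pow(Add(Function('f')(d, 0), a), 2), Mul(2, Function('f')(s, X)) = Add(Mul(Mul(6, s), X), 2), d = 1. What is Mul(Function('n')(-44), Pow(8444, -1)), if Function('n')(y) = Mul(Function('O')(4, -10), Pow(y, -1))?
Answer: Rational(-25, 371536) ≈ -6.7288e-5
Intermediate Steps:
Function('f')(s, X) = Add(1, Mul(3, X, s)) (Function('f')(s, X) = Mul(Rational(1, 2), Add(Mul(Mul(6, s), X), 2)) = Mul(Rational(1, 2), Add(Mul(6, X, s), 2)) = Mul(Rational(1, 2), Add(2, Mul(6, X, s))) = Add(1, Mul(3, X, s)))
Function('O')(a, m) = Pow(Add(1, a), 2) (Function('O')(a, m) = Pow(Add(Add(1, Mul(3, 0, 1)), a), 2) = Pow(Add(Add(1, 0), a), 2) = Pow(Add(1, a), 2))
Function('n')(y) = Mul(25, Pow(y, -1)) (Function('n')(y) = Mul(Pow(Add(1, 4), 2), Pow(y, -1)) = Mul(Pow(5, 2), Pow(y, -1)) = Mul(25, Pow(y, -1)))
Mul(Function('n')(-44), Pow(8444, -1)) = Mul(Mul(25, Pow(-44, -1)), Pow(8444, -1)) = Mul(Mul(25, Rational(-1, 44)), Rational(1, 8444)) = Mul(Rational(-25, 44), Rational(1, 8444)) = Rational(-25, 371536)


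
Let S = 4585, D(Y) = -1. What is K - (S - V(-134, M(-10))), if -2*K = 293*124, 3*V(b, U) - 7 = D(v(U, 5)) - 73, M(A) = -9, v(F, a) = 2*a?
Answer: -68320/3 ≈ -22773.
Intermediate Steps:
V(b, U) = -67/3 (V(b, U) = 7/3 + (-1 - 73)/3 = 7/3 + (⅓)*(-74) = 7/3 - 74/3 = -67/3)
K = -18166 (K = -293*124/2 = -½*36332 = -18166)
K - (S - V(-134, M(-10))) = -18166 - (4585 - 1*(-67/3)) = -18166 - (4585 + 67/3) = -18166 - 1*13822/3 = -18166 - 13822/3 = -68320/3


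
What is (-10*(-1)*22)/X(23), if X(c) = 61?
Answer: 220/61 ≈ 3.6066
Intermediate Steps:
(-10*(-1)*22)/X(23) = (-10*(-1)*22)/61 = (10*22)*(1/61) = 220*(1/61) = 220/61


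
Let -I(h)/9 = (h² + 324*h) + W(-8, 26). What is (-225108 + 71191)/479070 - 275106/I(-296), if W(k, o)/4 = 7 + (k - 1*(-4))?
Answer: -1989713684/495597915 ≈ -4.0148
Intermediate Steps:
W(k, o) = 44 + 4*k (W(k, o) = 4*(7 + (k - 1*(-4))) = 4*(7 + (k + 4)) = 4*(7 + (4 + k)) = 4*(11 + k) = 44 + 4*k)
I(h) = -108 - 2916*h - 9*h² (I(h) = -9*((h² + 324*h) + (44 + 4*(-8))) = -9*((h² + 324*h) + (44 - 32)) = -9*((h² + 324*h) + 12) = -9*(12 + h² + 324*h) = -108 - 2916*h - 9*h²)
(-225108 + 71191)/479070 - 275106/I(-296) = (-225108 + 71191)/479070 - 275106/(-108 - 2916*(-296) - 9*(-296)²) = -153917*1/479070 - 275106/(-108 + 863136 - 9*87616) = -153917/479070 - 275106/(-108 + 863136 - 788544) = -153917/479070 - 275106/74484 = -153917/479070 - 275106*1/74484 = -153917/479070 - 45851/12414 = -1989713684/495597915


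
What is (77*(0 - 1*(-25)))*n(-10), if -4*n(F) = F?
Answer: 9625/2 ≈ 4812.5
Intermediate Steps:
n(F) = -F/4
(77*(0 - 1*(-25)))*n(-10) = (77*(0 - 1*(-25)))*(-¼*(-10)) = (77*(0 + 25))*(5/2) = (77*25)*(5/2) = 1925*(5/2) = 9625/2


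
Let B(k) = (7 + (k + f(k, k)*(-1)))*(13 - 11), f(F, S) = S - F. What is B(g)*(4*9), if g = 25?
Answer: 2304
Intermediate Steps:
B(k) = 14 + 2*k (B(k) = (7 + (k + (k - k)*(-1)))*(13 - 11) = (7 + (k + 0*(-1)))*2 = (7 + (k + 0))*2 = (7 + k)*2 = 14 + 2*k)
B(g)*(4*9) = (14 + 2*25)*(4*9) = (14 + 50)*36 = 64*36 = 2304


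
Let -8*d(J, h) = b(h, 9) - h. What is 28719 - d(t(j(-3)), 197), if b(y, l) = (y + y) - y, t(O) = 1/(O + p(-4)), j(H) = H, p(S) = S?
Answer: 28719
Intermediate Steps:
t(O) = 1/(-4 + O) (t(O) = 1/(O - 4) = 1/(-4 + O))
b(y, l) = y (b(y, l) = 2*y - y = y)
d(J, h) = 0 (d(J, h) = -(h - h)/8 = -⅛*0 = 0)
28719 - d(t(j(-3)), 197) = 28719 - 1*0 = 28719 + 0 = 28719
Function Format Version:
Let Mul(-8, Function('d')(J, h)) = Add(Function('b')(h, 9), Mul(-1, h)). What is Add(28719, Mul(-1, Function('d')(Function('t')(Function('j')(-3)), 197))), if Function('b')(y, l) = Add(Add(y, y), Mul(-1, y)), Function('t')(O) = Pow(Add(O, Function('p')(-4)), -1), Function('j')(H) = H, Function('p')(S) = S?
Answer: 28719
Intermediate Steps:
Function('t')(O) = Pow(Add(-4, O), -1) (Function('t')(O) = Pow(Add(O, -4), -1) = Pow(Add(-4, O), -1))
Function('b')(y, l) = y (Function('b')(y, l) = Add(Mul(2, y), Mul(-1, y)) = y)
Function('d')(J, h) = 0 (Function('d')(J, h) = Mul(Rational(-1, 8), Add(h, Mul(-1, h))) = Mul(Rational(-1, 8), 0) = 0)
Add(28719, Mul(-1, Function('d')(Function('t')(Function('j')(-3)), 197))) = Add(28719, Mul(-1, 0)) = Add(28719, 0) = 28719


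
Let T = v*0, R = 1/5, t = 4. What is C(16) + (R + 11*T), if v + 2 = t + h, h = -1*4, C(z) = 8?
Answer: 41/5 ≈ 8.2000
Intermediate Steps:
h = -4
v = -2 (v = -2 + (4 - 4) = -2 + 0 = -2)
R = ⅕ ≈ 0.20000
T = 0 (T = -2*0 = 0)
C(16) + (R + 11*T) = 8 + (⅕ + 11*0) = 8 + (⅕ + 0) = 8 + ⅕ = 41/5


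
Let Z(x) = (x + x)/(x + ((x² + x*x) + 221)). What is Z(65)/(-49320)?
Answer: -1/3314304 ≈ -3.0172e-7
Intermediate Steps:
Z(x) = 2*x/(221 + x + 2*x²) (Z(x) = (2*x)/(x + ((x² + x²) + 221)) = (2*x)/(x + (2*x² + 221)) = (2*x)/(x + (221 + 2*x²)) = (2*x)/(221 + x + 2*x²) = 2*x/(221 + x + 2*x²))
Z(65)/(-49320) = (2*65/(221 + 65 + 2*65²))/(-49320) = (2*65/(221 + 65 + 2*4225))*(-1/49320) = (2*65/(221 + 65 + 8450))*(-1/49320) = (2*65/8736)*(-1/49320) = (2*65*(1/8736))*(-1/49320) = (5/336)*(-1/49320) = -1/3314304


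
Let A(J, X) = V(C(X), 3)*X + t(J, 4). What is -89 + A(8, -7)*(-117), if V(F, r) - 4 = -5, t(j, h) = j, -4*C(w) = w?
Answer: -1844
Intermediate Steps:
C(w) = -w/4
V(F, r) = -1 (V(F, r) = 4 - 5 = -1)
A(J, X) = J - X (A(J, X) = -X + J = J - X)
-89 + A(8, -7)*(-117) = -89 + (8 - 1*(-7))*(-117) = -89 + (8 + 7)*(-117) = -89 + 15*(-117) = -89 - 1755 = -1844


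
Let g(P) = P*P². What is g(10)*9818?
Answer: 9818000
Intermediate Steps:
g(P) = P³
g(10)*9818 = 10³*9818 = 1000*9818 = 9818000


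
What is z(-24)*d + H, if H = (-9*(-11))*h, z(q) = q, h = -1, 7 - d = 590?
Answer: 13893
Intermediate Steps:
d = -583 (d = 7 - 1*590 = 7 - 590 = -583)
H = -99 (H = -9*(-11)*(-1) = 99*(-1) = -99)
z(-24)*d + H = -24*(-583) - 99 = 13992 - 99 = 13893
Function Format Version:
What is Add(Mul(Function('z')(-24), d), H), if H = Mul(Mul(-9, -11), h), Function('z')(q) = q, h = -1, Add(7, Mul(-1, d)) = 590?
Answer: 13893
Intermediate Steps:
d = -583 (d = Add(7, Mul(-1, 590)) = Add(7, -590) = -583)
H = -99 (H = Mul(Mul(-9, -11), -1) = Mul(99, -1) = -99)
Add(Mul(Function('z')(-24), d), H) = Add(Mul(-24, -583), -99) = Add(13992, -99) = 13893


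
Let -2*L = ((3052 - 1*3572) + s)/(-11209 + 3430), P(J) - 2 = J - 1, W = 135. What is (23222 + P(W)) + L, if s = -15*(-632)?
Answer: 181706362/7779 ≈ 23359.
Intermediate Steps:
s = 9480
P(J) = 1 + J (P(J) = 2 + (J - 1) = 2 + (-1 + J) = 1 + J)
L = 4480/7779 (L = -((3052 - 1*3572) + 9480)/(2*(-11209 + 3430)) = -((3052 - 3572) + 9480)/(2*(-7779)) = -(-520 + 9480)*(-1)/(2*7779) = -4480*(-1)/7779 = -1/2*(-8960/7779) = 4480/7779 ≈ 0.57591)
(23222 + P(W)) + L = (23222 + (1 + 135)) + 4480/7779 = (23222 + 136) + 4480/7779 = 23358 + 4480/7779 = 181706362/7779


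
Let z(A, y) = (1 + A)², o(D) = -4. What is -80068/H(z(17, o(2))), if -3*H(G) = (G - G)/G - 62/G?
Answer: -38913048/31 ≈ -1.2553e+6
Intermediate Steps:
H(G) = 62/(3*G) (H(G) = -((G - G)/G - 62/G)/3 = -(0/G - 62/G)/3 = -(0 - 62/G)/3 = -(-62)/(3*G) = 62/(3*G))
-80068/H(z(17, o(2))) = -80068*3*(1 + 17)²/62 = -80068/(62/(3*(18²))) = -80068/((62/3)/324) = -80068/((62/3)*(1/324)) = -80068/31/486 = -80068*486/31 = -38913048/31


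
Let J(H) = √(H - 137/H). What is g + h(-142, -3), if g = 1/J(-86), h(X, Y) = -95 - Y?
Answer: -92 - I*√624274/7259 ≈ -92.0 - 0.10885*I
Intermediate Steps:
g = -I*√624274/7259 (g = 1/(√(-86 - 137/(-86))) = 1/(√(-86 - 137*(-1/86))) = 1/(√(-86 + 137/86)) = 1/(√(-7259/86)) = 1/(I*√624274/86) = -I*√624274/7259 ≈ -0.10885*I)
g + h(-142, -3) = -I*√624274/7259 + (-95 - 1*(-3)) = -I*√624274/7259 + (-95 + 3) = -I*√624274/7259 - 92 = -92 - I*√624274/7259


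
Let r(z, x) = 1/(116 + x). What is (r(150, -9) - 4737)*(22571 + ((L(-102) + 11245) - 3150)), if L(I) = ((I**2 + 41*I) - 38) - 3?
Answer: -18676196726/107 ≈ -1.7454e+8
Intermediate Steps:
L(I) = -41 + I**2 + 41*I (L(I) = (-38 + I**2 + 41*I) - 3 = -41 + I**2 + 41*I)
(r(150, -9) - 4737)*(22571 + ((L(-102) + 11245) - 3150)) = (1/(116 - 9) - 4737)*(22571 + (((-41 + (-102)**2 + 41*(-102)) + 11245) - 3150)) = (1/107 - 4737)*(22571 + (((-41 + 10404 - 4182) + 11245) - 3150)) = (1/107 - 4737)*(22571 + ((6181 + 11245) - 3150)) = -506858*(22571 + (17426 - 3150))/107 = -506858*(22571 + 14276)/107 = -506858/107*36847 = -18676196726/107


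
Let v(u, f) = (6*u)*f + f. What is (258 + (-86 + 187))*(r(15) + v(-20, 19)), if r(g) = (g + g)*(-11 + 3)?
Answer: -897859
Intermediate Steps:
v(u, f) = f + 6*f*u (v(u, f) = 6*f*u + f = f + 6*f*u)
r(g) = -16*g (r(g) = (2*g)*(-8) = -16*g)
(258 + (-86 + 187))*(r(15) + v(-20, 19)) = (258 + (-86 + 187))*(-16*15 + 19*(1 + 6*(-20))) = (258 + 101)*(-240 + 19*(1 - 120)) = 359*(-240 + 19*(-119)) = 359*(-240 - 2261) = 359*(-2501) = -897859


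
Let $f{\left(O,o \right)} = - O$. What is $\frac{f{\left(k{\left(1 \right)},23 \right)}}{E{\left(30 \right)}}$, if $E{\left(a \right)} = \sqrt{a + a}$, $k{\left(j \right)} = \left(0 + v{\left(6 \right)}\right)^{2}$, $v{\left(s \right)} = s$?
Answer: $- \frac{6 \sqrt{15}}{5} \approx -4.6476$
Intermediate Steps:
$k{\left(j \right)} = 36$ ($k{\left(j \right)} = \left(0 + 6\right)^{2} = 6^{2} = 36$)
$E{\left(a \right)} = \sqrt{2} \sqrt{a}$ ($E{\left(a \right)} = \sqrt{2 a} = \sqrt{2} \sqrt{a}$)
$\frac{f{\left(k{\left(1 \right)},23 \right)}}{E{\left(30 \right)}} = \frac{\left(-1\right) 36}{\sqrt{2} \sqrt{30}} = - \frac{36}{2 \sqrt{15}} = - 36 \frac{\sqrt{15}}{30} = - \frac{6 \sqrt{15}}{5}$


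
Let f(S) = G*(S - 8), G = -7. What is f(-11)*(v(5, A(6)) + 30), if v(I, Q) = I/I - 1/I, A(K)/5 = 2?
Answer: 20482/5 ≈ 4096.4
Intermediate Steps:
A(K) = 10 (A(K) = 5*2 = 10)
v(I, Q) = 1 - 1/I
f(S) = 56 - 7*S (f(S) = -7*(S - 8) = -7*(-8 + S) = 56 - 7*S)
f(-11)*(v(5, A(6)) + 30) = (56 - 7*(-11))*((-1 + 5)/5 + 30) = (56 + 77)*((⅕)*4 + 30) = 133*(⅘ + 30) = 133*(154/5) = 20482/5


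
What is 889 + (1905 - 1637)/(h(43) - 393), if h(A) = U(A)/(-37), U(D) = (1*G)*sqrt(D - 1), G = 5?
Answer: 62608547801/70479877 + 49580*sqrt(42)/211439631 ≈ 888.32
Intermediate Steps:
U(D) = 5*sqrt(-1 + D) (U(D) = (1*5)*sqrt(D - 1) = 5*sqrt(-1 + D))
h(A) = -5*sqrt(-1 + A)/37 (h(A) = (5*sqrt(-1 + A))/(-37) = (5*sqrt(-1 + A))*(-1/37) = -5*sqrt(-1 + A)/37)
889 + (1905 - 1637)/(h(43) - 393) = 889 + (1905 - 1637)/(-5*sqrt(-1 + 43)/37 - 393) = 889 + 268/(-5*sqrt(42)/37 - 393) = 889 + 268/(-393 - 5*sqrt(42)/37)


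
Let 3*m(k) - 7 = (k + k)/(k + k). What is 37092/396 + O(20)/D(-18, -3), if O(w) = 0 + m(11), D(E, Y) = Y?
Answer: 835/9 ≈ 92.778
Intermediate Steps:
m(k) = 8/3 (m(k) = 7/3 + ((k + k)/(k + k))/3 = 7/3 + ((2*k)/((2*k)))/3 = 7/3 + ((2*k)*(1/(2*k)))/3 = 7/3 + (⅓)*1 = 7/3 + ⅓ = 8/3)
O(w) = 8/3 (O(w) = 0 + 8/3 = 8/3)
37092/396 + O(20)/D(-18, -3) = 37092/396 + (8/3)/(-3) = 37092*(1/396) + (8/3)*(-⅓) = 281/3 - 8/9 = 835/9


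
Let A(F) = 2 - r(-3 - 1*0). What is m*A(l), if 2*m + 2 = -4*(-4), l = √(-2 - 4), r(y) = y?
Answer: 35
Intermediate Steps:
l = I*√6 (l = √(-6) = I*√6 ≈ 2.4495*I)
A(F) = 5 (A(F) = 2 - (-3 - 1*0) = 2 - (-3 + 0) = 2 - 1*(-3) = 2 + 3 = 5)
m = 7 (m = -1 + (-4*(-4))/2 = -1 + (½)*16 = -1 + 8 = 7)
m*A(l) = 7*5 = 35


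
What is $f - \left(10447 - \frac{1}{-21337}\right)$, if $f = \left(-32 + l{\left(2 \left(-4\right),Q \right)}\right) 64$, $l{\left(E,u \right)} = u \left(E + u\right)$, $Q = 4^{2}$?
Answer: $- \frac{91813112}{21337} \approx -4303.0$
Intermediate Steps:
$Q = 16$
$f = 6144$ ($f = \left(-32 + 16 \left(2 \left(-4\right) + 16\right)\right) 64 = \left(-32 + 16 \left(-8 + 16\right)\right) 64 = \left(-32 + 16 \cdot 8\right) 64 = \left(-32 + 128\right) 64 = 96 \cdot 64 = 6144$)
$f - \left(10447 - \frac{1}{-21337}\right) = 6144 - \left(10447 - \frac{1}{-21337}\right) = 6144 - \frac{222907640}{21337} = - \frac{91813112}{21337}$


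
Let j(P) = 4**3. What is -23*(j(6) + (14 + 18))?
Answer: -2208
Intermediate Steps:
j(P) = 64
-23*(j(6) + (14 + 18)) = -23*(64 + (14 + 18)) = -23*(64 + 32) = -23*96 = -2208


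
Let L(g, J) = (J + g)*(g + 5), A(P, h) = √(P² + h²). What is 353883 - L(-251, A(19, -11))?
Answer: 292137 + 246*√482 ≈ 2.9754e+5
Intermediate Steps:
L(g, J) = (5 + g)*(J + g) (L(g, J) = (J + g)*(5 + g) = (5 + g)*(J + g))
353883 - L(-251, A(19, -11)) = 353883 - ((-251)² + 5*√(19² + (-11)²) + 5*(-251) + √(19² + (-11)²)*(-251)) = 353883 - (63001 + 5*√(361 + 121) - 1255 + √(361 + 121)*(-251)) = 353883 - (63001 + 5*√482 - 1255 + √482*(-251)) = 353883 - (63001 + 5*√482 - 1255 - 251*√482) = 353883 - (61746 - 246*√482) = 353883 + (-61746 + 246*√482) = 292137 + 246*√482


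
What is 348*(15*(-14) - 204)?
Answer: -144072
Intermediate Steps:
348*(15*(-14) - 204) = 348*(-210 - 204) = 348*(-414) = -144072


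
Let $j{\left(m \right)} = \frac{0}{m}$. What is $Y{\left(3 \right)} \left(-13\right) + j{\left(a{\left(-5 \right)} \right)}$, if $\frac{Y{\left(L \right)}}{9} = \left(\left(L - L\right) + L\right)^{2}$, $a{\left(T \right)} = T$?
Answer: $-1053$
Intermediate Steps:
$j{\left(m \right)} = 0$
$Y{\left(L \right)} = 9 L^{2}$ ($Y{\left(L \right)} = 9 \left(\left(L - L\right) + L\right)^{2} = 9 \left(0 + L\right)^{2} = 9 L^{2}$)
$Y{\left(3 \right)} \left(-13\right) + j{\left(a{\left(-5 \right)} \right)} = 9 \cdot 3^{2} \left(-13\right) + 0 = 9 \cdot 9 \left(-13\right) + 0 = 81 \left(-13\right) + 0 = -1053 + 0 = -1053$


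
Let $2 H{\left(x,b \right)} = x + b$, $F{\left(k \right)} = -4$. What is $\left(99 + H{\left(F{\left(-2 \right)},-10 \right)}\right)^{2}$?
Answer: $8464$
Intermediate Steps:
$H{\left(x,b \right)} = \frac{b}{2} + \frac{x}{2}$ ($H{\left(x,b \right)} = \frac{x + b}{2} = \frac{b + x}{2} = \frac{b}{2} + \frac{x}{2}$)
$\left(99 + H{\left(F{\left(-2 \right)},-10 \right)}\right)^{2} = \left(99 + \left(\frac{1}{2} \left(-10\right) + \frac{1}{2} \left(-4\right)\right)\right)^{2} = \left(99 - 7\right)^{2} = 92^{2} = 8464$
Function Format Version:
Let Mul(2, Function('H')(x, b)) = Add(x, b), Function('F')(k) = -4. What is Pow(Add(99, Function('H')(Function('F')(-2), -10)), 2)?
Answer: 8464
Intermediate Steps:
Function('H')(x, b) = Add(Mul(Rational(1, 2), b), Mul(Rational(1, 2), x)) (Function('H')(x, b) = Mul(Rational(1, 2), Add(x, b)) = Mul(Rational(1, 2), Add(b, x)) = Add(Mul(Rational(1, 2), b), Mul(Rational(1, 2), x)))
Pow(Add(99, Function('H')(Function('F')(-2), -10)), 2) = Pow(Add(99, Add(Mul(Rational(1, 2), -10), Mul(Rational(1, 2), -4))), 2) = Pow(Add(99, Add(-5, -2)), 2) = Pow(Add(99, -7), 2) = Pow(92, 2) = 8464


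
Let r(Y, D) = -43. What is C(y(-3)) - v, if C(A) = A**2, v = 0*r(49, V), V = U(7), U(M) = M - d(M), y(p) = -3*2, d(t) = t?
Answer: 36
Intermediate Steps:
y(p) = -6
U(M) = 0 (U(M) = M - M = 0)
V = 0
v = 0 (v = 0*(-43) = 0)
C(y(-3)) - v = (-6)**2 - 1*0 = 36 + 0 = 36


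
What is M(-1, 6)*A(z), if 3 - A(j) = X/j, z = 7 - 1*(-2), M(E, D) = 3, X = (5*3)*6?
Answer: -21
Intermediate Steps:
X = 90 (X = 15*6 = 90)
z = 9 (z = 7 + 2 = 9)
A(j) = 3 - 90/j
M(-1, 6)*A(z) = 3*(3 - 90/9) = 3*(3 - 90*1/9) = 3*(3 - 10) = 3*(-7) = -21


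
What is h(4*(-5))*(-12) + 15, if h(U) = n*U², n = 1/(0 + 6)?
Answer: -785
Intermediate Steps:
n = ⅙ (n = 1/6 = ⅙ ≈ 0.16667)
h(U) = U²/6
h(4*(-5))*(-12) + 15 = ((4*(-5))²/6)*(-12) + 15 = ((⅙)*(-20)²)*(-12) + 15 = ((⅙)*400)*(-12) + 15 = (200/3)*(-12) + 15 = -800 + 15 = -785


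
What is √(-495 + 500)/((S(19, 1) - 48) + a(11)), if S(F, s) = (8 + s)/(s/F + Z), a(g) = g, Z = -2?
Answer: -37*√5/1540 ≈ -0.053724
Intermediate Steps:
S(F, s) = (8 + s)/(-2 + s/F) (S(F, s) = (8 + s)/(s/F - 2) = (8 + s)/(-2 + s/F))
√(-495 + 500)/((S(19, 1) - 48) + a(11)) = √(-495 + 500)/((19*(8 + 1)/(1 - 2*19) - 48) + 11) = √5/((19*9/(1 - 38) - 48) + 11) = √5/((19*9/(-37) - 48) + 11) = √5/((19*(-1/37)*9 - 48) + 11) = √5/((-171/37 - 48) + 11) = √5/(-1947/37 + 11) = √5/(-1540/37) = √5*(-37/1540) = -37*√5/1540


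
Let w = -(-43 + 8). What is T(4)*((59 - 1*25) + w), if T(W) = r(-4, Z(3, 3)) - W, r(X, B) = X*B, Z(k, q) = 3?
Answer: -1104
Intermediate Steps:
r(X, B) = B*X
T(W) = -12 - W (T(W) = 3*(-4) - W = -12 - W)
w = 35 (w = -1*(-35) = 35)
T(4)*((59 - 1*25) + w) = (-12 - 1*4)*((59 - 1*25) + 35) = (-12 - 4)*((59 - 25) + 35) = -16*(34 + 35) = -16*69 = -1104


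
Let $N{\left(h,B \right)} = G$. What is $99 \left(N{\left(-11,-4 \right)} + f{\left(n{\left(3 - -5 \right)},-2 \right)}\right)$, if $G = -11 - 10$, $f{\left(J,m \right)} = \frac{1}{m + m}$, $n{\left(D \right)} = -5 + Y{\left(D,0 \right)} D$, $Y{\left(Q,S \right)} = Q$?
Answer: $- \frac{8415}{4} \approx -2103.8$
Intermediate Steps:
$n{\left(D \right)} = -5 + D^{2}$ ($n{\left(D \right)} = -5 + D D = -5 + D^{2}$)
$f{\left(J,m \right)} = \frac{1}{2 m}$
$G = -21$
$N{\left(h,B \right)} = -21$
$99 \left(N{\left(-11,-4 \right)} + f{\left(n{\left(3 - -5 \right)},-2 \right)}\right) = 99 \left(-21 + \frac{1}{2 \left(-2\right)}\right) = 99 \left(-21 + \frac{1}{2} \left(- \frac{1}{2}\right)\right) = 99 \left(-21 - \frac{1}{4}\right) = 99 \left(- \frac{85}{4}\right) = - \frac{8415}{4}$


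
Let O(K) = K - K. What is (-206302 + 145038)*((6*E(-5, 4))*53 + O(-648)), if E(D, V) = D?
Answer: 97409760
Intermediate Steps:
O(K) = 0
(-206302 + 145038)*((6*E(-5, 4))*53 + O(-648)) = (-206302 + 145038)*((6*(-5))*53 + 0) = -61264*(-30*53 + 0) = -61264*(-1590 + 0) = -61264*(-1590) = 97409760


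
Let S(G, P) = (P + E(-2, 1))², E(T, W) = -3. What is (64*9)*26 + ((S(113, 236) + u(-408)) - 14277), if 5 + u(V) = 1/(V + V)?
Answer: 44866127/816 ≈ 54983.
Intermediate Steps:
u(V) = -5 + 1/(2*V) (u(V) = -5 + 1/(V + V) = -5 + 1/(2*V))
S(G, P) = (-3 + P)² (S(G, P) = (P - 3)² = (-3 + P)²)
(64*9)*26 + ((S(113, 236) + u(-408)) - 14277) = (64*9)*26 + (((-3 + 236)² + (-5 + (½)/(-408))) - 14277) = 576*26 + ((233² + (-5 + (½)*(-1/408))) - 14277) = 14976 + ((54289 + (-5 - 1/816)) - 14277) = 14976 + ((54289 - 4081/816) - 14277) = 14976 + (44295743/816 - 14277) = 14976 + 32645711/816 = 44866127/816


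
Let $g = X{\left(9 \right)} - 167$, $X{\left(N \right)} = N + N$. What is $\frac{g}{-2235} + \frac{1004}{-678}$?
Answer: $- \frac{799}{565} \approx -1.4142$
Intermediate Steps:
$X{\left(N \right)} = 2 N$
$g = -149$ ($g = 2 \cdot 9 - 167 = 18 - 167 = -149$)
$\frac{g}{-2235} + \frac{1004}{-678} = - \frac{149}{-2235} + \frac{1004}{-678} = \left(-149\right) \left(- \frac{1}{2235}\right) + 1004 \left(- \frac{1}{678}\right) = \frac{1}{15} - \frac{502}{339} = - \frac{799}{565}$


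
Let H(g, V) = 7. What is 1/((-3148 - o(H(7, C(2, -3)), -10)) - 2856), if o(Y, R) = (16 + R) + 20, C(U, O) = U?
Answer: -1/6030 ≈ -0.00016584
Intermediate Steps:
o(Y, R) = 36 + R
1/((-3148 - o(H(7, C(2, -3)), -10)) - 2856) = 1/((-3148 - (36 - 10)) - 2856) = 1/((-3148 - 1*26) - 2856) = 1/((-3148 - 26) - 2856) = 1/(-3174 - 2856) = 1/(-6030) = -1/6030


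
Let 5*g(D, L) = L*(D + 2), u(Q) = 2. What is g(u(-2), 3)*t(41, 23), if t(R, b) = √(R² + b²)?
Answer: 12*√2210/5 ≈ 112.83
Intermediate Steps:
g(D, L) = L*(2 + D)/5 (g(D, L) = (L*(D + 2))/5 = (L*(2 + D))/5 = L*(2 + D)/5)
g(u(-2), 3)*t(41, 23) = ((⅕)*3*(2 + 2))*√(41² + 23²) = ((⅕)*3*4)*√(1681 + 529) = 12*√2210/5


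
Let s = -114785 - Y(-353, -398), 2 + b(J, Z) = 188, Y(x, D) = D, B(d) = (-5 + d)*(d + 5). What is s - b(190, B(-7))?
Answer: -114573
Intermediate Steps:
B(d) = (-5 + d)*(5 + d)
b(J, Z) = 186 (b(J, Z) = -2 + 188 = 186)
s = -114387 (s = -114785 - 1*(-398) = -114785 + 398 = -114387)
s - b(190, B(-7)) = -114387 - 1*186 = -114387 - 186 = -114573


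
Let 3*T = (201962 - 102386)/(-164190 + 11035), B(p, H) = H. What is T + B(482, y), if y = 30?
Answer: 4561458/153155 ≈ 29.783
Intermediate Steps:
T = -33192/153155 (T = ((201962 - 102386)/(-164190 + 11035))/3 = (99576/(-153155))/3 = (99576*(-1/153155))/3 = (⅓)*(-99576/153155) = -33192/153155 ≈ -0.21672)
T + B(482, y) = -33192/153155 + 30 = 4561458/153155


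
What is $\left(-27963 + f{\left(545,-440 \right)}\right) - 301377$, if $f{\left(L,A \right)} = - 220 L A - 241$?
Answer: $52426419$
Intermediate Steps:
$f{\left(L,A \right)} = -241 - 220 A L$ ($f{\left(L,A \right)} = - 220 A L - 241 = -241 - 220 A L$)
$\left(-27963 + f{\left(545,-440 \right)}\right) - 301377 = \left(-27963 - \left(241 - 52756000\right)\right) - 301377 = \left(-27963 + \left(-241 + 52756000\right)\right) - 301377 = \left(-27963 + 52755759\right) - 301377 = 52727796 - 301377 = 52426419$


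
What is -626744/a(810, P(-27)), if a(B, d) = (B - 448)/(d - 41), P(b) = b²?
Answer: -215599936/181 ≈ -1.1912e+6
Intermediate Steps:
a(B, d) = (-448 + B)/(-41 + d)
-626744/a(810, P(-27)) = -626744*(-41 + (-27)²)/(-448 + 810) = -626744/(362/(-41 + 729)) = -626744/(362/688) = -626744/((1/688)*362) = -626744/181/344 = -626744*344/181 = -215599936/181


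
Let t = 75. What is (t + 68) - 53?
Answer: 90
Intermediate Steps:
(t + 68) - 53 = (75 + 68) - 53 = 143 - 53 = 90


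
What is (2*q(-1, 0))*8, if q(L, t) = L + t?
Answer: -16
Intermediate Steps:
(2*q(-1, 0))*8 = (2*(-1 + 0))*8 = (2*(-1))*8 = -2*8 = -16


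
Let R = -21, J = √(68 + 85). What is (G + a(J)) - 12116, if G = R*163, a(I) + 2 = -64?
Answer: -15605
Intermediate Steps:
J = 3*√17 (J = √153 = 3*√17 ≈ 12.369)
a(I) = -66 (a(I) = -2 - 64 = -66)
G = -3423 (G = -21*163 = -3423)
(G + a(J)) - 12116 = (-3423 - 66) - 12116 = -3489 - 12116 = -15605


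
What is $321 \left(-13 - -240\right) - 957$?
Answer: $71910$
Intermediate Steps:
$321 \left(-13 - -240\right) - 957 = 321 \left(-13 + 240\right) - 957 = 321 \cdot 227 - 957 = 72867 - 957 = 71910$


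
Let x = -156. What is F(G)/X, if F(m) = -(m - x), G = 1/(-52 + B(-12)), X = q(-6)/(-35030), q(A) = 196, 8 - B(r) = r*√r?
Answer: 2502630775/89768 - 52545*I*√3/44884 ≈ 27879.0 - 2.0277*I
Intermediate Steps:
B(r) = 8 - r^(3/2) (B(r) = 8 - r*√r = 8 - r^(3/2))
X = -98/17515 (X = 196/(-35030) = 196*(-1/35030) = -98/17515 ≈ -0.0055952)
G = 1/(-44 + 24*I*√3) (G = 1/(-52 + (8 - (-12)^(3/2))) = 1/(-52 + (8 - (-24)*I*√3)) = 1/(-52 + (8 + 24*I*√3)) = 1/(-44 + 24*I*√3) ≈ -0.012009 - 0.011345*I)
F(m) = -156 - m (F(m) = -(m - 1*(-156)) = -(m + 156) = -(156 + m) = -156 - m)
F(G)/X = (-156 - (-11/916 - 3*I*√3/458))/(-98/17515) = (-156 + (11/916 + 3*I*√3/458))*(-17515/98) = (-142885/916 + 3*I*√3/458)*(-17515/98) = 2502630775/89768 - 52545*I*√3/44884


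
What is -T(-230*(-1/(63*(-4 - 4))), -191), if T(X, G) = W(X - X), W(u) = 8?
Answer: -8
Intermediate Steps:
T(X, G) = 8
-T(-230*(-1/(63*(-4 - 4))), -191) = -1*8 = -8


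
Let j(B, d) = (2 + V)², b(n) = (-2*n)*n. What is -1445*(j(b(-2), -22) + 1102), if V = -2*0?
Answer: -1598170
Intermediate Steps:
V = 0
b(n) = -2*n²
j(B, d) = 4 (j(B, d) = (2 + 0)² = 2² = 4)
-1445*(j(b(-2), -22) + 1102) = -1445*(4 + 1102) = -1445*1106 = -1598170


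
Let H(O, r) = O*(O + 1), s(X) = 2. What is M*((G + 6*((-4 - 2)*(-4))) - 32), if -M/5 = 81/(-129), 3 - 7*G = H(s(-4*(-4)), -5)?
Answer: 105435/301 ≈ 350.28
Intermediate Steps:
H(O, r) = O*(1 + O)
G = -3/7 (G = 3/7 - 2*(1 + 2)/7 = 3/7 - 2*3/7 = 3/7 - 1/7*6 = 3/7 - 6/7 = -3/7 ≈ -0.42857)
M = 135/43 (M = -405/(-129) = -405*(-1)/129 = -5*(-27/43) = 135/43 ≈ 3.1395)
M*((G + 6*((-4 - 2)*(-4))) - 32) = 135*((-3/7 + 6*((-4 - 2)*(-4))) - 32)/43 = 135*((-3/7 + 6*(-6*(-4))) - 32)/43 = 135*((-3/7 + 6*24) - 32)/43 = 135*((-3/7 + 144) - 32)/43 = 135*(1005/7 - 32)/43 = (135/43)*(781/7) = 105435/301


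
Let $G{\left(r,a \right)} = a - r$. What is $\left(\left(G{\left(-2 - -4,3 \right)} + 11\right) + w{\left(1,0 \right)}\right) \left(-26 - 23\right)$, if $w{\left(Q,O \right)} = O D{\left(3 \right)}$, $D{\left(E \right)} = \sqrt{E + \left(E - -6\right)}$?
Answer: $-588$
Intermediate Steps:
$D{\left(E \right)} = \sqrt{6 + 2 E}$ ($D{\left(E \right)} = \sqrt{E + \left(E + 6\right)} = \sqrt{E + \left(6 + E\right)} = \sqrt{6 + 2 E}$)
$w{\left(Q,O \right)} = 2 O \sqrt{3}$ ($w{\left(Q,O \right)} = O \sqrt{6 + 2 \cdot 3} = O \sqrt{6 + 6} = O \sqrt{12} = O 2 \sqrt{3} = 2 O \sqrt{3}$)
$\left(\left(G{\left(-2 - -4,3 \right)} + 11\right) + w{\left(1,0 \right)}\right) \left(-26 - 23\right) = \left(\left(\left(3 - \left(-2 - -4\right)\right) + 11\right) + 2 \cdot 0 \sqrt{3}\right) \left(-26 - 23\right) = \left(\left(\left(3 - \left(-2 + 4\right)\right) + 11\right) + 0\right) \left(-49\right) = \left(\left(\left(3 - 2\right) + 11\right) + 0\right) \left(-49\right) = \left(\left(1 + 11\right) + 0\right) \left(-49\right) = \left(12 + 0\right) \left(-49\right) = 12 \left(-49\right) = -588$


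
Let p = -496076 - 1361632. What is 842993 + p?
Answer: -1014715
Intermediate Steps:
p = -1857708
842993 + p = 842993 - 1857708 = -1014715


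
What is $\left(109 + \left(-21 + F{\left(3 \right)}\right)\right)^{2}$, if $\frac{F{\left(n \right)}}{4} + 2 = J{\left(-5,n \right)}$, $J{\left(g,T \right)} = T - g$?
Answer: $12544$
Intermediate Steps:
$F{\left(n \right)} = 12 + 4 n$ ($F{\left(n \right)} = -8 + 4 \left(n - -5\right) = -8 + 4 \left(n + 5\right) = -8 + 4 \left(5 + n\right) = -8 + \left(20 + 4 n\right) = 12 + 4 n$)
$\left(109 + \left(-21 + F{\left(3 \right)}\right)\right)^{2} = \left(109 + \left(-21 + \left(12 + 4 \cdot 3\right)\right)\right)^{2} = \left(109 + \left(-21 + \left(12 + 12\right)\right)\right)^{2} = \left(109 + \left(-21 + 24\right)\right)^{2} = \left(109 + 3\right)^{2} = 112^{2} = 12544$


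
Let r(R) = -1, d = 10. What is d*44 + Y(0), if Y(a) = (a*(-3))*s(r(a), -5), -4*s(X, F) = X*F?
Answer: 440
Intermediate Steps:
s(X, F) = -F*X/4 (s(X, F) = -X*F/4 = -F*X/4)
Y(a) = 15*a/4 (Y(a) = (a*(-3))*(-1/4*(-5)*(-1)) = -3*a*(-5/4) = 15*a/4)
d*44 + Y(0) = 10*44 + (15/4)*0 = 440 + 0 = 440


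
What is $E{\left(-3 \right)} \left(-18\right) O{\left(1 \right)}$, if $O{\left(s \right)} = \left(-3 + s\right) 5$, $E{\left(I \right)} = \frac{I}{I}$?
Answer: $180$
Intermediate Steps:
$E{\left(I \right)} = 1$
$O{\left(s \right)} = -15 + 5 s$
$E{\left(-3 \right)} \left(-18\right) O{\left(1 \right)} = 1 \left(-18\right) \left(-15 + 5 \cdot 1\right) = - 18 \left(-15 + 5\right) = \left(-18\right) \left(-10\right) = 180$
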